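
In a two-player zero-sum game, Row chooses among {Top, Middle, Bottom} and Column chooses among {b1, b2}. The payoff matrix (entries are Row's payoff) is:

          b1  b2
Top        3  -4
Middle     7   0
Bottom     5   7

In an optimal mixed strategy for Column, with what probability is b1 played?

Row minima: Top → -4, Middle → 0, Bottom → 5; maximin = 5.
Column maxima: b1 → 7, b2 → 7; minimax = 7.
5 ≠ 7, so there is no saddle point; optimal play is mixed.
Top is strictly dominated by Middle, so Row never plays it.
On the remaining 2×2 (Middle, Bottom vs b1, b2):
Let Row play Middle with probability p. Expected payoff against b1: 7p + 5(1−p) = 2p + 5; against b2: 0p + 7(1−p) = −7p + 7.
Setting these equal: 2p + 5 = −7p + 7 ⇒ 9p = 2 ⇒ p = 2/9, and the value is (2)·(2/9) + 5 = 49/9.
For Column: with q = P(b1), equating Middle's and Bottom's payoffs gives 7q = −2q + 7 ⇒ q = 7/9.

7/9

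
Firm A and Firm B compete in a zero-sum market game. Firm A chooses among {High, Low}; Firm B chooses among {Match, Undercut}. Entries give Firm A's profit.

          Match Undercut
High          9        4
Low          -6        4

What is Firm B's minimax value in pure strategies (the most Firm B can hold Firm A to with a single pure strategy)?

4

Column maxima: Match → 9, Undercut → 4.
The smallest of these is 4.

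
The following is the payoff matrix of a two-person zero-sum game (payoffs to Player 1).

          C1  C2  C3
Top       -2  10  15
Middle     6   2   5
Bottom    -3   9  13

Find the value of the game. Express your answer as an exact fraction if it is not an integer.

4

Row minima: Top → -2, Middle → 2, Bottom → -3; maximin = 2.
Column maxima: C1 → 6, C2 → 10, C3 → 15; minimax = 6.
2 ≠ 6, so there is no saddle point; optimal play is mixed.
Bottom is strictly dominated by Top, so Player 1 never plays it.
C3 is strictly dominated by C2 (it gives Player 1 strictly more in every row), so Player 2 never plays it.
On the remaining 2×2 (Top, Middle vs C1, C2):
Let Player 1 play Top with probability p. Expected payoff against C1: (-2)p + 6(1−p) = −8p + 6; against C2: 10p + 2(1−p) = 8p + 2.
Setting these equal: −8p + 6 = 8p + 2 ⇒ −16p = -4 ⇒ p = 1/4, and the value is (-8)·(1/4) + 6 = 4.
For Player 2: with q = P(C1), equating Top's and Middle's payoffs gives −12q + 10 = 4q + 2 ⇒ q = 1/2.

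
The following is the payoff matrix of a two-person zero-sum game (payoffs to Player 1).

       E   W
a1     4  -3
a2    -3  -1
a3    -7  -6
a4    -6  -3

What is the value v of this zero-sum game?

Row minima: a1 → -3, a2 → -3, a3 → -7, a4 → -6; maximin = -3.
Column maxima: E → 4, W → -1; minimax = -1.
-3 ≠ -1, so there is no saddle point; optimal play is mixed.
a3 is strictly dominated by a1, so Player 1 never plays it.
a4 is strictly dominated by a2, so Player 1 never plays it.
On the remaining 2×2 (a1, a2 vs E, W):
Let Player 1 play a1 with probability p. Expected payoff against E: 4p + (-3)(1−p) = 7p − 3; against W: (-3)p + (-1)(1−p) = −2p − 1.
Setting these equal: 7p − 3 = −2p − 1 ⇒ 9p = 2 ⇒ p = 2/9, and the value is (7)·(2/9) − 3 = -13/9.
For Player 2: with q = P(E), equating a1's and a2's payoffs gives 7q − 3 = −2q − 1 ⇒ q = 2/9.

-13/9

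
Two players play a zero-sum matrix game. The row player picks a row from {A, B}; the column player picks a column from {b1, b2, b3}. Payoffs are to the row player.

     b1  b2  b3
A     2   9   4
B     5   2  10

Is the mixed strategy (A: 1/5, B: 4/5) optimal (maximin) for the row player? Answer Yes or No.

No

Against b1 this mix gives (1/5)·2 + (4/5)·5 = 22/5.
Against b2 this mix gives (1/5)·9 + (4/5)·2 = 17/5.
Against b3 this mix gives (1/5)·4 + (4/5)·10 = 44/5.
The column player will play b2, holding the row player to 17/5. Shifting weight toward the row that does better against b2 would raise this floor (the equalizing mix achieves 41/10 against both b2 and b1), so the proposed strategy is not optimal.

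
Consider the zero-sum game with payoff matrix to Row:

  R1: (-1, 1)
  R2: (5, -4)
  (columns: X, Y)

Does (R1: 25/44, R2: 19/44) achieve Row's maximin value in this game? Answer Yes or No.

No

Against X this mix gives (25/44)·(-1) + (19/44)·5 = 35/22.
Against Y this mix gives (25/44)·1 + (19/44)·(-4) = -51/44.
Column will play Y, holding Row to -51/44. Shifting weight toward the row that does better against Y would raise this floor (the equalizing mix achieves 1/11 against both Y and X), so the proposed strategy is not optimal.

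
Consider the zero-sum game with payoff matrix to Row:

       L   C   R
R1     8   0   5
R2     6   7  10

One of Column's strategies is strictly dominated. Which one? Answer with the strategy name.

C holds Row's payoff strictly below R in every row: 0 < 5, 7 < 10.
So R is strictly dominated for Column.

R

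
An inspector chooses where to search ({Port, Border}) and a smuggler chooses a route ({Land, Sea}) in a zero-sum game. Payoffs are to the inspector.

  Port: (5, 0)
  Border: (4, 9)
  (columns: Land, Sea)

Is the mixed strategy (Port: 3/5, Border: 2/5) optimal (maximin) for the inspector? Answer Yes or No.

No

Against Land this mix gives (3/5)·5 + (2/5)·4 = 23/5.
Against Sea this mix gives (3/5)·0 + (2/5)·9 = 18/5.
The smuggler will play Sea, holding the inspector to 18/5. Shifting weight toward the row that does better against Sea would raise this floor (the equalizing mix achieves 9/2 against both Sea and Land), so the proposed strategy is not optimal.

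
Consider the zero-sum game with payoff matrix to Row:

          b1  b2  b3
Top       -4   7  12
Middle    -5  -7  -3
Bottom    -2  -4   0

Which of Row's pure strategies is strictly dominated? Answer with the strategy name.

Middle

Top gives a strictly higher payoff than Middle against every column: -4 > -5, 7 > -7, 12 > -3.
So Middle is strictly dominated and Row never plays it.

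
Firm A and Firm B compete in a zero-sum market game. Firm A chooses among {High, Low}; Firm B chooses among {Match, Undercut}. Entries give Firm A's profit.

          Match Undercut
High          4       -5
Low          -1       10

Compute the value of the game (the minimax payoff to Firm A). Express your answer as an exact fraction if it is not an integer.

7/4

Row minima: High → -5, Low → -1; maximin = -1.
Column maxima: Match → 4, Undercut → 10; minimax = 4.
-1 ≠ 4, so there is no saddle point; optimal play is mixed.
Let Firm A play High with probability p. Expected payoff against Match: 4p + (-1)(1−p) = 5p − 1; against Undercut: (-5)p + 10(1−p) = −15p + 10.
Setting these equal: 5p − 1 = −15p + 10 ⇒ 20p = 11 ⇒ p = 11/20, and the value is (5)·(11/20) − 1 = 7/4.
For Firm B: with q = P(Match), equating High's and Low's payoffs gives 9q − 5 = −11q + 10 ⇒ q = 3/4.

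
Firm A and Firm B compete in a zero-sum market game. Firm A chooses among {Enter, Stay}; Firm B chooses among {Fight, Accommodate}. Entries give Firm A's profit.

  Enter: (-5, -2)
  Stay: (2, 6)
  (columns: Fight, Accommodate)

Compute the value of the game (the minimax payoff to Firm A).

Row minima: Enter → -5, Stay → 2; maximin = 2.
Column maxima: Fight → 2, Accommodate → 6; minimax = 2.
Since maximin = minimax = 2, there is a saddle point and the value is 2.

2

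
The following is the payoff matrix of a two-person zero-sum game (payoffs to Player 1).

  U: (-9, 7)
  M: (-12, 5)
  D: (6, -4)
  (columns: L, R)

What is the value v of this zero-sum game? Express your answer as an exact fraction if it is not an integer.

Row minima: U → -9, M → -12, D → -4; maximin = -4.
Column maxima: L → 6, R → 7; minimax = 6.
-4 ≠ 6, so there is no saddle point; optimal play is mixed.
M is strictly dominated by U, so Player 1 never plays it.
On the remaining 2×2 (U, D vs L, R):
Let Player 1 play U with probability p. Expected payoff against L: (-9)p + 6(1−p) = −15p + 6; against R: 7p + (-4)(1−p) = 11p − 4.
Setting these equal: −15p + 6 = 11p − 4 ⇒ −26p = -10 ⇒ p = 5/13, and the value is (-15)·(5/13) + 6 = 3/13.
For Player 2: with q = P(L), equating U's and D's payoffs gives −16q + 7 = 10q − 4 ⇒ q = 11/26.

3/13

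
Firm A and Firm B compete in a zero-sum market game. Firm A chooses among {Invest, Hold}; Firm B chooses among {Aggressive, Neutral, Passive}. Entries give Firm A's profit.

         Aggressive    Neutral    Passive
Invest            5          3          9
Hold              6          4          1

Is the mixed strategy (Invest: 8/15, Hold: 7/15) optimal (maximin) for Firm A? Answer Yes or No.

Against Aggressive this mix gives (8/15)·5 + (7/15)·6 = 82/15.
Against Neutral this mix gives (8/15)·3 + (7/15)·4 = 52/15.
Against Passive this mix gives (8/15)·9 + (7/15)·1 = 79/15.
Firm B will play Neutral, holding Firm A to 52/15. Shifting weight toward the row that does better against Neutral would raise this floor (the equalizing mix achieves 11/3 against both Neutral and Passive), so the proposed strategy is not optimal.

No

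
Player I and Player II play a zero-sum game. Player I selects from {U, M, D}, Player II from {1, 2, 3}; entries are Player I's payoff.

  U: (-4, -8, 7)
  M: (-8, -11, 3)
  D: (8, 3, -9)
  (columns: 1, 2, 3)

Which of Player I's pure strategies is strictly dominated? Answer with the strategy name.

U gives a strictly higher payoff than M against every column: -4 > -8, -8 > -11, 7 > 3.
So M is strictly dominated and Player I never plays it.

M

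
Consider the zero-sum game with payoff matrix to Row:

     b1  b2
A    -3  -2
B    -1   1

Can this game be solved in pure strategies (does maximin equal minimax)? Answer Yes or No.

Yes

Row minima: A → -3, B → -1; maximin = -1.
Column maxima: b1 → -1, b2 → 1; minimax = -1.
maximin = minimax = -1, so a saddle point exists.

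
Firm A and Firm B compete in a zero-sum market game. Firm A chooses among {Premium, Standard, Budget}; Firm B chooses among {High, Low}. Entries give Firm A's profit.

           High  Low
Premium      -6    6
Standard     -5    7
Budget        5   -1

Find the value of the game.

5/3

Row minima: Premium → -6, Standard → -5, Budget → -1; maximin = -1.
Column maxima: High → 5, Low → 7; minimax = 5.
-1 ≠ 5, so there is no saddle point; optimal play is mixed.
Premium is strictly dominated by Standard, so Firm A never plays it.
On the remaining 2×2 (Standard, Budget vs High, Low):
Let Firm A play Standard with probability p. Expected payoff against High: (-5)p + 5(1−p) = −10p + 5; against Low: 7p + (-1)(1−p) = 8p − 1.
Setting these equal: −10p + 5 = 8p − 1 ⇒ −18p = -6 ⇒ p = 1/3, and the value is (-10)·(1/3) + 5 = 5/3.
For Firm B: with q = P(High), equating Standard's and Budget's payoffs gives −12q + 7 = 6q − 1 ⇒ q = 4/9.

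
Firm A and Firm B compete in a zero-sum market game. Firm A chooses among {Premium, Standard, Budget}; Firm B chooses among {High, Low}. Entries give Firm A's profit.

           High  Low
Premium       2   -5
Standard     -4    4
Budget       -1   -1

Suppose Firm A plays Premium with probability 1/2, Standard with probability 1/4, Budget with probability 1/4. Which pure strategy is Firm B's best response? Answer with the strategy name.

Low

If Firm B plays High, Firm A's expected payoff is (1/2)·2 + (1/4)·(-4) + (1/4)·(-1) = -1/4.
If Firm B plays Low, Firm A's expected payoff is (1/2)·(-5) + (1/4)·4 + (1/4)·(-1) = -7/4.
Firm B minimizes Firm A's payoff; the smallest is -7/4, so the best response is Low.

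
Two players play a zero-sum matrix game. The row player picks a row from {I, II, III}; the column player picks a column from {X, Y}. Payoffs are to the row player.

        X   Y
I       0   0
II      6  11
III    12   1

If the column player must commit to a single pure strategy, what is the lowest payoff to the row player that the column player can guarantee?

11

Column maxima: X → 12, Y → 11.
The smallest of these is 11.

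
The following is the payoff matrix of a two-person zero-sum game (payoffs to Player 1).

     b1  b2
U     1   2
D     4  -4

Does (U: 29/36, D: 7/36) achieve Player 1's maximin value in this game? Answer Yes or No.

Against b1 this mix gives (29/36)·1 + (7/36)·4 = 19/12.
Against b2 this mix gives (29/36)·2 + (7/36)·(-4) = 5/6.
Player 2 will play b2, holding Player 1 to 5/6. Shifting weight toward the row that does better against b2 would raise this floor (the equalizing mix achieves 4/3 against both b2 and b1), so the proposed strategy is not optimal.

No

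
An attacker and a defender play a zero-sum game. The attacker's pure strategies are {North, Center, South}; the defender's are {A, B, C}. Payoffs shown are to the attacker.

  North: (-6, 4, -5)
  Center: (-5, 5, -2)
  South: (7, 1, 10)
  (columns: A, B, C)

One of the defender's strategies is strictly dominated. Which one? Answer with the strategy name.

C

A holds the attacker's payoff strictly below C in every row: -6 < -5, -5 < -2, 7 < 10.
So C is strictly dominated for the defender.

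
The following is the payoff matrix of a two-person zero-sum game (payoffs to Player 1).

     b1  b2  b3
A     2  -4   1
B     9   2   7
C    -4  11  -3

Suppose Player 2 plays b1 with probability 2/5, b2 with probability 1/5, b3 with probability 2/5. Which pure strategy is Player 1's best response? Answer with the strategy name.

Expected payoff of A: (2/5)·2 + (1/5)·(-4) + (2/5)·1 = 2/5.
Expected payoff of B: (2/5)·9 + (1/5)·2 + (2/5)·7 = 34/5.
Expected payoff of C: (2/5)·(-4) + (1/5)·11 + (2/5)·(-3) = -3/5.
The largest is 34/5, so Player 1's best response is B.

B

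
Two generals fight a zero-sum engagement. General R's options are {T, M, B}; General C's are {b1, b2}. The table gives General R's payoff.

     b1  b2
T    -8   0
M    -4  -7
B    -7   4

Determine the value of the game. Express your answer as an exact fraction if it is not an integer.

-65/14

Row minima: T → -8, M → -7, B → -7; maximin = -7.
Column maxima: b1 → -4, b2 → 4; minimax = -4.
-7 ≠ -4, so there is no saddle point; optimal play is mixed.
T is strictly dominated by B, so General R never plays it.
On the remaining 2×2 (M, B vs b1, b2):
Let General R play M with probability p. Expected payoff against b1: (-4)p + (-7)(1−p) = 3p − 7; against b2: (-7)p + 4(1−p) = −11p + 4.
Setting these equal: 3p − 7 = −11p + 4 ⇒ 14p = 11 ⇒ p = 11/14, and the value is (3)·(11/14) − 7 = -65/14.
For General C: with q = P(b1), equating M's and B's payoffs gives 3q − 7 = −11q + 4 ⇒ q = 11/14.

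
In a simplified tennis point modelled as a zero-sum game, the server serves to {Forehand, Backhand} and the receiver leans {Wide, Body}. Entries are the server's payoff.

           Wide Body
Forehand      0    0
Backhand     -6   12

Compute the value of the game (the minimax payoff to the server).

Row minima: Forehand → 0, Backhand → -6; maximin = 0.
Column maxima: Wide → 0, Body → 12; minimax = 0.
Since maximin = minimax = 0, there is a saddle point and the value is 0.

0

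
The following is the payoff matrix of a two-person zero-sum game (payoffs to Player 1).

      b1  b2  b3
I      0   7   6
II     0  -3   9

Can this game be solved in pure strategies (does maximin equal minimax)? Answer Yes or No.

Row minima: I → 0, II → -3; maximin = 0.
Column maxima: b1 → 0, b2 → 7, b3 → 9; minimax = 0.
maximin = minimax = 0, so a saddle point exists.

Yes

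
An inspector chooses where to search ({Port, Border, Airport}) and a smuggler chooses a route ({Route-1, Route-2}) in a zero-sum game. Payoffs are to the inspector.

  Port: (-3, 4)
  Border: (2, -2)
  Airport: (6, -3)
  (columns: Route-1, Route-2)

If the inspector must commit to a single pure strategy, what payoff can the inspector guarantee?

Row minima: Port → -3, Border → -2, Airport → -3.
The best of these is -2.

-2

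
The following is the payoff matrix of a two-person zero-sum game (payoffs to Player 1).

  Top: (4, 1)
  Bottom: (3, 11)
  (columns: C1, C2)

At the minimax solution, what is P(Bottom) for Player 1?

Row minima: Top → 1, Bottom → 3; maximin = 3.
Column maxima: C1 → 4, C2 → 11; minimax = 4.
3 ≠ 4, so there is no saddle point; optimal play is mixed.
Let Player 1 play Top with probability p. Expected payoff against C1: 4p + 3(1−p) = p + 3; against C2: 1p + 11(1−p) = −10p + 11.
Setting these equal: p + 3 = −10p + 11 ⇒ 11p = 8 ⇒ p = 8/11, and the value is (1)·(8/11) + 3 = 41/11.
For Player 2: with q = P(C1), equating Top's and Bottom's payoffs gives 3q + 1 = −8q + 11 ⇒ q = 10/11.

3/11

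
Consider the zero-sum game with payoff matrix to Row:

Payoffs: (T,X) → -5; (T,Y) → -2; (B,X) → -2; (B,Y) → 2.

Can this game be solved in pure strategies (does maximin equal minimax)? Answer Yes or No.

Row minima: T → -5, B → -2; maximin = -2.
Column maxima: X → -2, Y → 2; minimax = -2.
maximin = minimax = -2, so a saddle point exists.

Yes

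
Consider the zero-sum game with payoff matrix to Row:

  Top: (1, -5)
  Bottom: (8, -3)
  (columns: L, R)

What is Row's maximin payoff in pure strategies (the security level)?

-3

Row minima: Top → -5, Bottom → -3.
The best of these is -3.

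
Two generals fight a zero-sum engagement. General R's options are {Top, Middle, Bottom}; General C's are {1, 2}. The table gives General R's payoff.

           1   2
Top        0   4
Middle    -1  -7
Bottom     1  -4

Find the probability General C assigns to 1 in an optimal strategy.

Row minima: Top → 0, Middle → -7, Bottom → -4; maximin = 0.
Column maxima: 1 → 1, 2 → 4; minimax = 1.
0 ≠ 1, so there is no saddle point; optimal play is mixed.
Middle is strictly dominated by Top, so General R never plays it.
On the remaining 2×2 (Top, Bottom vs 1, 2):
Let General R play Top with probability p. Expected payoff against 1: 0p + 1(1−p) = −p + 1; against 2: 4p + (-4)(1−p) = 8p − 4.
Setting these equal: −p + 1 = 8p − 4 ⇒ −9p = -5 ⇒ p = 5/9, and the value is (-1)·(5/9) + 1 = 4/9.
For General C: with q = P(1), equating Top's and Bottom's payoffs gives −4q + 4 = 5q − 4 ⇒ q = 8/9.

8/9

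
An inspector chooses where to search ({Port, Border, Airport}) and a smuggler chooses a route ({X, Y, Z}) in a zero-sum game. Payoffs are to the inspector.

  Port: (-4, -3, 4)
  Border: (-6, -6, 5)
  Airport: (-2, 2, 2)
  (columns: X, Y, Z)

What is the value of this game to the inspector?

Row minima: Port → -4, Border → -6, Airport → -2; maximin = -2.
Column maxima: X → -2, Y → 2, Z → 5; minimax = -2.
Since maximin = minimax = -2, there is a saddle point and the value is -2.

-2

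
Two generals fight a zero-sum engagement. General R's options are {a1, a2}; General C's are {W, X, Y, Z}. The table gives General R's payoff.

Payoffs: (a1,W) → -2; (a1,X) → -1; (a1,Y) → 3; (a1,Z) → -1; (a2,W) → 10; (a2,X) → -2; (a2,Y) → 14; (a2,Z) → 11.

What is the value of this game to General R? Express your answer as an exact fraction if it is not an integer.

-14/13

Row minima: a1 → -2, a2 → -2; maximin = -2.
Column maxima: W → 10, X → -1, Y → 14, Z → 11; minimax = -1.
-2 ≠ -1, so there is no saddle point; optimal play is mixed.
Y is strictly dominated by W (it gives General R strictly more in every row), so General C never plays it.
Z is strictly dominated by W (it gives General R strictly more in every row), so General C never plays it.
On the remaining 2×2 (a1, a2 vs W, X):
Let General R play a1 with probability p. Expected payoff against W: (-2)p + 10(1−p) = −12p + 10; against X: (-1)p + (-2)(1−p) = p − 2.
Setting these equal: −12p + 10 = p − 2 ⇒ −13p = -12 ⇒ p = 12/13, and the value is (-12)·(12/13) + 10 = -14/13.
For General C: with q = P(W), equating a1's and a2's payoffs gives −q − 1 = 12q − 2 ⇒ q = 1/13.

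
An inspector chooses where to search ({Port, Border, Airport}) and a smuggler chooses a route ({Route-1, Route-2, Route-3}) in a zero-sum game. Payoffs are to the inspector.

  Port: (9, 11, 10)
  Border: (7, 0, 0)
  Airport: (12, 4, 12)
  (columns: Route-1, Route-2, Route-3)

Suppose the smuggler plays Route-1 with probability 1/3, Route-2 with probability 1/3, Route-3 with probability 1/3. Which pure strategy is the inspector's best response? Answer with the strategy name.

Expected payoff of Port: (1/3)·9 + (1/3)·11 + (1/3)·10 = 10.
Expected payoff of Border: (1/3)·7 + (1/3)·0 + (1/3)·0 = 7/3.
Expected payoff of Airport: (1/3)·12 + (1/3)·4 + (1/3)·12 = 28/3.
The largest is 10, so the inspector's best response is Port.

Port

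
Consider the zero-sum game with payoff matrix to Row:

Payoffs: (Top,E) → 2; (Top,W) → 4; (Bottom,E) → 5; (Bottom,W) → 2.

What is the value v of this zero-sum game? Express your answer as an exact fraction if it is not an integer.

Row minima: Top → 2, Bottom → 2; maximin = 2.
Column maxima: E → 5, W → 4; minimax = 4.
2 ≠ 4, so there is no saddle point; optimal play is mixed.
Let Row play Top with probability p. Expected payoff against E: 2p + 5(1−p) = −3p + 5; against W: 4p + 2(1−p) = 2p + 2.
Setting these equal: −3p + 5 = 2p + 2 ⇒ −5p = -3 ⇒ p = 3/5, and the value is (-3)·(3/5) + 5 = 16/5.
For Column: with q = P(E), equating Top's and Bottom's payoffs gives −2q + 4 = 3q + 2 ⇒ q = 2/5.

16/5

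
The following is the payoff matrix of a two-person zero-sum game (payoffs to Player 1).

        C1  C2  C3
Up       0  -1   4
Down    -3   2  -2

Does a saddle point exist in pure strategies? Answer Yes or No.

No

Row minima: Up → -1, Down → -3; maximin = -1.
Column maxima: C1 → 0, C2 → 2, C3 → 4; minimax = 0.
-1 ≠ 0, so no pure-strategy equilibrium exists.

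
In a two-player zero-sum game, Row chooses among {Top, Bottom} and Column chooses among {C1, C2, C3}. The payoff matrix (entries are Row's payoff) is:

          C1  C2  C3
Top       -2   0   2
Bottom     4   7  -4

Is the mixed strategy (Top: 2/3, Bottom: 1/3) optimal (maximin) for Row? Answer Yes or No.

Against C1 this mix gives (2/3)·(-2) + (1/3)·4 = 0.
Against C2 this mix gives (2/3)·0 + (1/3)·7 = 7/3.
Against C3 this mix gives (2/3)·2 + (1/3)·(-4) = 0.
All of Column's active replies (C1, C3) yield 0, and no column does worse for Row. The mix makes Column indifferent and guarantees 0, so it is optimal.

Yes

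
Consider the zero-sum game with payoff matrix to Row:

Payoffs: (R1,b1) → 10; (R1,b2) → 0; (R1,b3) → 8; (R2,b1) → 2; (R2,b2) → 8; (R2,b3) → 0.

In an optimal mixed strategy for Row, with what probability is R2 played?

1/2

Row minima: R1 → 0, R2 → 0; maximin = 0.
Column maxima: b1 → 10, b2 → 8, b3 → 8; minimax = 8.
0 ≠ 8, so there is no saddle point; optimal play is mixed.
b1 is strictly dominated by b3 (it gives Row strictly more in every row), so Column never plays it.
On the remaining 2×2 (R1, R2 vs b2, b3):
Let Row play R1 with probability p. Expected payoff against b2: 0p + 8(1−p) = −8p + 8; against b3: 8p + 0(1−p) = 8p.
Setting these equal: −8p + 8 = 8p ⇒ −16p = -8 ⇒ p = 1/2, and the value is (-8)·(1/2) + 8 = 4.
For Column: with q = P(b2), equating R1's and R2's payoffs gives −8q + 8 = 8q ⇒ q = 1/2.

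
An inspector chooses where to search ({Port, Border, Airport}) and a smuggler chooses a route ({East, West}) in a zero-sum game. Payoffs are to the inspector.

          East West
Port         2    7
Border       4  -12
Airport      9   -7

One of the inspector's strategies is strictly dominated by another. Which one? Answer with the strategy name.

Border

Airport gives a strictly higher payoff than Border against every column: 9 > 4, -7 > -12.
So Border is strictly dominated and the inspector never plays it.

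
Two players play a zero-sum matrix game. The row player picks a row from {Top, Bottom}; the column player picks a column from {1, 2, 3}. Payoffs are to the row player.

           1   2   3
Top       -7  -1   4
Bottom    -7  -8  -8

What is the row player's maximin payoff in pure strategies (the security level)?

-7

Row minima: Top → -7, Bottom → -8.
The best of these is -7.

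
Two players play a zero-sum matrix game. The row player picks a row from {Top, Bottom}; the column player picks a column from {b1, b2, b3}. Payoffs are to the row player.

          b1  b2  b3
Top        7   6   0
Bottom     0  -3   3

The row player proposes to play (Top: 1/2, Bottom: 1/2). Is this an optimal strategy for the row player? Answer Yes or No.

Yes

Against b1 this mix gives (1/2)·7 + (1/2)·0 = 7/2.
Against b2 this mix gives (1/2)·6 + (1/2)·(-3) = 3/2.
Against b3 this mix gives (1/2)·0 + (1/2)·3 = 3/2.
All of the column player's active replies (b2, b3) yield 3/2, and no column does worse for the row player. The mix makes the column player indifferent and guarantees 3/2, so it is optimal.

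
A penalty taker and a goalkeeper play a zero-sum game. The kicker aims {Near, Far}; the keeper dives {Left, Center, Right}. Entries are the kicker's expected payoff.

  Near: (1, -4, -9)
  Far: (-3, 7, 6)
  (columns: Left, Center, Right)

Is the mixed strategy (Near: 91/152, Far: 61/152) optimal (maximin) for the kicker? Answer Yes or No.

Against Left this mix gives (91/152)·1 + (61/152)·(-3) = -23/38.
Against Center this mix gives (91/152)·(-4) + (61/152)·7 = 63/152.
Against Right this mix gives (91/152)·(-9) + (61/152)·6 = -453/152.
The keeper will play Right, holding the kicker to -453/152. Shifting weight toward the row that does better against Right would raise this floor (the equalizing mix achieves -21/19 against both Right and Left), so the proposed strategy is not optimal.

No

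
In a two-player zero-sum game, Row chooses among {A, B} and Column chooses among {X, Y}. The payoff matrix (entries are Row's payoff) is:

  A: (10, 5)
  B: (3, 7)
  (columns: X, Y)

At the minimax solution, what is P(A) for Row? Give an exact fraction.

Row minima: A → 5, B → 3; maximin = 5.
Column maxima: X → 10, Y → 7; minimax = 7.
5 ≠ 7, so there is no saddle point; optimal play is mixed.
Let Row play A with probability p. Expected payoff against X: 10p + 3(1−p) = 7p + 3; against Y: 5p + 7(1−p) = −2p + 7.
Setting these equal: 7p + 3 = −2p + 7 ⇒ 9p = 4 ⇒ p = 4/9, and the value is (7)·(4/9) + 3 = 55/9.
For Column: with q = P(X), equating A's and B's payoffs gives 5q + 5 = −4q + 7 ⇒ q = 2/9.

4/9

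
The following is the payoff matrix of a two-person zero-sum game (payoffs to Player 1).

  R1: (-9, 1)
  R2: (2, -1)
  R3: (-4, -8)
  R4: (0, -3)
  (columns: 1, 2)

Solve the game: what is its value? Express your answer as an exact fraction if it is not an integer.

-7/13

Row minima: R1 → -9, R2 → -1, R3 → -8, R4 → -3; maximin = -1.
Column maxima: 1 → 2, 2 → 1; minimax = 1.
-1 ≠ 1, so there is no saddle point; optimal play is mixed.
R3 is strictly dominated by R2, so Player 1 never plays it.
R4 is strictly dominated by R2, so Player 1 never plays it.
On the remaining 2×2 (R1, R2 vs 1, 2):
Let Player 1 play R1 with probability p. Expected payoff against 1: (-9)p + 2(1−p) = −11p + 2; against 2: 1p + (-1)(1−p) = 2p − 1.
Setting these equal: −11p + 2 = 2p − 1 ⇒ −13p = -3 ⇒ p = 3/13, and the value is (-11)·(3/13) + 2 = -7/13.
For Player 2: with q = P(1), equating R1's and R2's payoffs gives −10q + 1 = 3q − 1 ⇒ q = 2/13.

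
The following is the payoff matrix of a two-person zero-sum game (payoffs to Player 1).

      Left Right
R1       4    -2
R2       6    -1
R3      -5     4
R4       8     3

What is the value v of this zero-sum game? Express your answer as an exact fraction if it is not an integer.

47/14

Row minima: R1 → -2, R2 → -1, R3 → -5, R4 → 3; maximin = 3.
Column maxima: Left → 8, Right → 4; minimax = 4.
3 ≠ 4, so there is no saddle point; optimal play is mixed.
R1 is strictly dominated by R2, so Player 1 never plays it.
R2 is strictly dominated by R4, so Player 1 never plays it.
On the remaining 2×2 (R3, R4 vs Left, Right):
Let Player 1 play R3 with probability p. Expected payoff against Left: (-5)p + 8(1−p) = −13p + 8; against Right: 4p + 3(1−p) = p + 3.
Setting these equal: −13p + 8 = p + 3 ⇒ −14p = -5 ⇒ p = 5/14, and the value is (-13)·(5/14) + 8 = 47/14.
For Player 2: with q = P(Left), equating R3's and R4's payoffs gives −9q + 4 = 5q + 3 ⇒ q = 1/14.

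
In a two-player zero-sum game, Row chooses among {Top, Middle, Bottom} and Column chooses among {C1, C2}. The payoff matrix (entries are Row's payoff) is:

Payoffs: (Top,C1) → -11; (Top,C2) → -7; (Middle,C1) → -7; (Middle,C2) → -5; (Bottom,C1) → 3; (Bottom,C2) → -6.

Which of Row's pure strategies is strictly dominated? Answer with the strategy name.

Middle gives a strictly higher payoff than Top against every column: -7 > -11, -5 > -7.
So Top is strictly dominated and Row never plays it.

Top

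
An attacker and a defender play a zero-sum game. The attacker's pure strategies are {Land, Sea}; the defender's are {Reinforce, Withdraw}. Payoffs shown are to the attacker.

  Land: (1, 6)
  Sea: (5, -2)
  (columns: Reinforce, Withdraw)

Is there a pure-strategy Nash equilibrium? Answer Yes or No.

No

Row minima: Land → 1, Sea → -2; maximin = 1.
Column maxima: Reinforce → 5, Withdraw → 6; minimax = 5.
1 ≠ 5, so no pure-strategy equilibrium exists.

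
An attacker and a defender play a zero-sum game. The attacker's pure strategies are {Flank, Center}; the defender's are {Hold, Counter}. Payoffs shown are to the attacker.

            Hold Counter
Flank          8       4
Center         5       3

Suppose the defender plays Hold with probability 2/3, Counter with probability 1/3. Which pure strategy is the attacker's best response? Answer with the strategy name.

Flank

Expected payoff of Flank: (2/3)·8 + (1/3)·4 = 20/3.
Expected payoff of Center: (2/3)·5 + (1/3)·3 = 13/3.
The largest is 20/3, so the attacker's best response is Flank.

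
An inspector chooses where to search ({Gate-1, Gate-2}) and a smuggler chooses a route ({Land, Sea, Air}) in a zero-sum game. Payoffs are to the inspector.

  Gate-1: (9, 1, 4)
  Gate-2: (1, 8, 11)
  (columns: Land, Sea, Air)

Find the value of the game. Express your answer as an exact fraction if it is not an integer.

71/15

Row minima: Gate-1 → 1, Gate-2 → 1; maximin = 1.
Column maxima: Land → 9, Sea → 8, Air → 11; minimax = 8.
1 ≠ 8, so there is no saddle point; optimal play is mixed.
Air is strictly dominated by Sea (it gives the inspector strictly more in every row), so the smuggler never plays it.
On the remaining 2×2 (Gate-1, Gate-2 vs Land, Sea):
Let the inspector play Gate-1 with probability p. Expected payoff against Land: 9p + 1(1−p) = 8p + 1; against Sea: 1p + 8(1−p) = −7p + 8.
Setting these equal: 8p + 1 = −7p + 8 ⇒ 15p = 7 ⇒ p = 7/15, and the value is (8)·(7/15) + 1 = 71/15.
For the smuggler: with q = P(Land), equating Gate-1's and Gate-2's payoffs gives 8q + 1 = −7q + 8 ⇒ q = 7/15.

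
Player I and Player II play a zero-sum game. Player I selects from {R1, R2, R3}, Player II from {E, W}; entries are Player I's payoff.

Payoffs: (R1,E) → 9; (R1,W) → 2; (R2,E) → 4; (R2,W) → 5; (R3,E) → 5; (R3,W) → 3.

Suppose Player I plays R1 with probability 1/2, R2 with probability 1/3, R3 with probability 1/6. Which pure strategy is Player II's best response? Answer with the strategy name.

W

If Player II plays E, Player I's expected payoff is (1/2)·9 + (1/3)·4 + (1/6)·5 = 20/3.
If Player II plays W, Player I's expected payoff is (1/2)·2 + (1/3)·5 + (1/6)·3 = 19/6.
Player II minimizes Player I's payoff; the smallest is 19/6, so the best response is W.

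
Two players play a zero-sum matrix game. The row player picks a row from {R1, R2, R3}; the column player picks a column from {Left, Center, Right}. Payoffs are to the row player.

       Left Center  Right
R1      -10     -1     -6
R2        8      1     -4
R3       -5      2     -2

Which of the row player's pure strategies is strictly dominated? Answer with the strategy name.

R1

R2 gives a strictly higher payoff than R1 against every column: 8 > -10, 1 > -1, -4 > -6.
So R1 is strictly dominated and the row player never plays it.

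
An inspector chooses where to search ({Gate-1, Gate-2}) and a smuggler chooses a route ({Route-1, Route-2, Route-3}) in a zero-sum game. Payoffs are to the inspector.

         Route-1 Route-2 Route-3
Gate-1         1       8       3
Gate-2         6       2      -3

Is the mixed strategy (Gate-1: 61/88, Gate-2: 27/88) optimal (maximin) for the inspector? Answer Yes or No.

No

Against Route-1 this mix gives (61/88)·1 + (27/88)·6 = 223/88.
Against Route-2 this mix gives (61/88)·8 + (27/88)·2 = 271/44.
Against Route-3 this mix gives (61/88)·3 + (27/88)·(-3) = 51/44.
The smuggler will play Route-3, holding the inspector to 51/44. Shifting weight toward the row that does better against Route-3 would raise this floor (the equalizing mix achieves 21/11 against both Route-3 and Route-1), so the proposed strategy is not optimal.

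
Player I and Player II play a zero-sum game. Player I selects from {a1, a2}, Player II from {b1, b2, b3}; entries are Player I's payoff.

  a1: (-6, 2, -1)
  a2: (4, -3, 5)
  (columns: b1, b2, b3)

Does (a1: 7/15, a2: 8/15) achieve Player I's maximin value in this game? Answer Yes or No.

Yes

Against b1 this mix gives (7/15)·(-6) + (8/15)·4 = -2/3.
Against b2 this mix gives (7/15)·2 + (8/15)·(-3) = -2/3.
Against b3 this mix gives (7/15)·(-1) + (8/15)·5 = 11/5.
All of Player II's active replies (b1, b2) yield -2/3, and no column does worse for Player I. The mix makes Player II indifferent and guarantees -2/3, so it is optimal.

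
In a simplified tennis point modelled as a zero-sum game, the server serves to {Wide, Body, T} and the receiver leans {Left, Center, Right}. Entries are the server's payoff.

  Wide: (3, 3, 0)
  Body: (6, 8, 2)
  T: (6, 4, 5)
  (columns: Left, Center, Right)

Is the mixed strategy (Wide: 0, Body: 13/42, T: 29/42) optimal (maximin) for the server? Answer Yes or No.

No

Against Left this mix gives (13/42)·6 + (29/42)·6 = 6.
Against Center this mix gives (13/42)·8 + (29/42)·4 = 110/21.
Against Right this mix gives (13/42)·2 + (29/42)·5 = 57/14.
The receiver will play Right, holding the server to 57/14. Shifting weight toward the row that does better against Right would raise this floor (the equalizing mix achieves 32/7 against both Right and Center), so the proposed strategy is not optimal.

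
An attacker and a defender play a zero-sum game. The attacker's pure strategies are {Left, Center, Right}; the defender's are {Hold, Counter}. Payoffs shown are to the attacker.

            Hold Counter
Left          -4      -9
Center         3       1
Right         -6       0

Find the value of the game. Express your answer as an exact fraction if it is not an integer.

1

Row minima: Left → -9, Center → 1, Right → -6; maximin = 1.
Column maxima: Hold → 3, Counter → 1; minimax = 1.
Since maximin = minimax = 1, there is a saddle point and the value is 1.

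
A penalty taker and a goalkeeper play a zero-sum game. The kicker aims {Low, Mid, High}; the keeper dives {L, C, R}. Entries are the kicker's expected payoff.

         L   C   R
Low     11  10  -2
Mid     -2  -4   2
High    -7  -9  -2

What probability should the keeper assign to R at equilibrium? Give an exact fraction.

Row minima: Low → -2, Mid → -4, High → -9; maximin = -2.
Column maxima: L → 11, C → 10, R → 2; minimax = 2.
-2 ≠ 2, so there is no saddle point; optimal play is mixed.
High is strictly dominated by Mid, so the kicker never plays it.
L is strictly dominated by C (it gives the kicker strictly more in every row), so the keeper never plays it.
On the remaining 2×2 (Low, Mid vs C, R):
Let the kicker play Low with probability p. Expected payoff against C: 10p + (-4)(1−p) = 14p − 4; against R: (-2)p + 2(1−p) = −4p + 2.
Setting these equal: 14p − 4 = −4p + 2 ⇒ 18p = 6 ⇒ p = 1/3, and the value is (14)·(1/3) − 4 = 2/3.
For the keeper: with q = P(C), equating Low's and Mid's payoffs gives 12q − 2 = −6q + 2 ⇒ q = 2/9.

7/9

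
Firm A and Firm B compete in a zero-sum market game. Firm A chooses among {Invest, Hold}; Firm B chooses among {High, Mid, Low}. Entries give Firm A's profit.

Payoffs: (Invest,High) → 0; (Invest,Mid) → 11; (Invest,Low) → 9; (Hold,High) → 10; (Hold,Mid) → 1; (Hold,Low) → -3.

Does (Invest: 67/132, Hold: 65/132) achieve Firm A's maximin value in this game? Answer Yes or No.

No

Against High this mix gives (67/132)·0 + (65/132)·10 = 325/66.
Against Mid this mix gives (67/132)·11 + (65/132)·1 = 401/66.
Against Low this mix gives (67/132)·9 + (65/132)·(-3) = 34/11.
Firm B will play Low, holding Firm A to 34/11. Shifting weight toward the row that does better against Low would raise this floor (the equalizing mix achieves 45/11 against both Low and High), so the proposed strategy is not optimal.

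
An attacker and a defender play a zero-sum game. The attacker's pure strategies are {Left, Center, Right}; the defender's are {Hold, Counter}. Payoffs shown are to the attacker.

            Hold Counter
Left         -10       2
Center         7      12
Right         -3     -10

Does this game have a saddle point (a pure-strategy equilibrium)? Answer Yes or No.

Row minima: Left → -10, Center → 7, Right → -10; maximin = 7.
Column maxima: Hold → 7, Counter → 12; minimax = 7.
maximin = minimax = 7, so a saddle point exists.

Yes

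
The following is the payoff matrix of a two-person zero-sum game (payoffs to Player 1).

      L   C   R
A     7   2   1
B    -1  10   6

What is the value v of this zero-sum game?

Row minima: A → 1, B → -1; maximin = 1.
Column maxima: L → 7, C → 10, R → 6; minimax = 6.
1 ≠ 6, so there is no saddle point; optimal play is mixed.
C is strictly dominated by R (it gives Player 1 strictly more in every row), so Player 2 never plays it.
On the remaining 2×2 (A, B vs L, R):
Let Player 1 play A with probability p. Expected payoff against L: 7p + (-1)(1−p) = 8p − 1; against R: 1p + 6(1−p) = −5p + 6.
Setting these equal: 8p − 1 = −5p + 6 ⇒ 13p = 7 ⇒ p = 7/13, and the value is (8)·(7/13) − 1 = 43/13.
For Player 2: with q = P(L), equating A's and B's payoffs gives 6q + 1 = −7q + 6 ⇒ q = 5/13.

43/13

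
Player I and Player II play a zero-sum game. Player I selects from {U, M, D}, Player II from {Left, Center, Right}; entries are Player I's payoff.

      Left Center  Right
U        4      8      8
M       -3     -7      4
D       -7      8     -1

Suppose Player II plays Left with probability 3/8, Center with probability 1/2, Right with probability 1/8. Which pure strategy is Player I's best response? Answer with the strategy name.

Expected payoff of U: (3/8)·4 + (1/2)·8 + (1/8)·8 = 13/2.
Expected payoff of M: (3/8)·(-3) + (1/2)·(-7) + (1/8)·4 = -33/8.
Expected payoff of D: (3/8)·(-7) + (1/2)·8 + (1/8)·(-1) = 5/4.
The largest is 13/2, so Player I's best response is U.

U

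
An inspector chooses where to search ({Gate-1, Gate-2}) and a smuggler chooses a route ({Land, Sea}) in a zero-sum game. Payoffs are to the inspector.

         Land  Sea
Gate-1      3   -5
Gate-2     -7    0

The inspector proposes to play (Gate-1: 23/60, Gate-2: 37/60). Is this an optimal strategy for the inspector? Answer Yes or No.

No

Against Land this mix gives (23/60)·3 + (37/60)·(-7) = -19/6.
Against Sea this mix gives (23/60)·(-5) + (37/60)·0 = -23/12.
The smuggler will play Land, holding the inspector to -19/6. Shifting weight toward the row that does better against Land would raise this floor (the equalizing mix achieves -7/3 against both Land and Sea), so the proposed strategy is not optimal.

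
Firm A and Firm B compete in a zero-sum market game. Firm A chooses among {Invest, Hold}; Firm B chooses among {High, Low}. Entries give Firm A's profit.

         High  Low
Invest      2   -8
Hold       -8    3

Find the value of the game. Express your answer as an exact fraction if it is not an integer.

Row minima: Invest → -8, Hold → -8; maximin = -8.
Column maxima: High → 2, Low → 3; minimax = 2.
-8 ≠ 2, so there is no saddle point; optimal play is mixed.
Let Firm A play Invest with probability p. Expected payoff against High: 2p + (-8)(1−p) = 10p − 8; against Low: (-8)p + 3(1−p) = −11p + 3.
Setting these equal: 10p − 8 = −11p + 3 ⇒ 21p = 11 ⇒ p = 11/21, and the value is (10)·(11/21) − 8 = -58/21.
For Firm B: with q = P(High), equating Invest's and Hold's payoffs gives 10q − 8 = −11q + 3 ⇒ q = 11/21.

-58/21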